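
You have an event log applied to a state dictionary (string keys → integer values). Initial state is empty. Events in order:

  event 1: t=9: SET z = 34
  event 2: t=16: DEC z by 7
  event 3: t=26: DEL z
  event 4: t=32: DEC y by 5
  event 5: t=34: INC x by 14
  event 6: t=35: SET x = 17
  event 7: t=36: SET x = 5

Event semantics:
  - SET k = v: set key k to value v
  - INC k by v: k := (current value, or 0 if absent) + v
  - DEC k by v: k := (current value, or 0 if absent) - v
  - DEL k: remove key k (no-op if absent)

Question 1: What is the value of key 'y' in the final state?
Track key 'y' through all 7 events:
  event 1 (t=9: SET z = 34): y unchanged
  event 2 (t=16: DEC z by 7): y unchanged
  event 3 (t=26: DEL z): y unchanged
  event 4 (t=32: DEC y by 5): y (absent) -> -5
  event 5 (t=34: INC x by 14): y unchanged
  event 6 (t=35: SET x = 17): y unchanged
  event 7 (t=36: SET x = 5): y unchanged
Final: y = -5

Answer: -5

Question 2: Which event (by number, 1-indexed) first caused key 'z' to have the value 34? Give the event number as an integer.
Answer: 1

Derivation:
Looking for first event where z becomes 34:
  event 1: z (absent) -> 34  <-- first match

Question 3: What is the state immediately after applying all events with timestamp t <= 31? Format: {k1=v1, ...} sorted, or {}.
Answer: {}

Derivation:
Apply events with t <= 31 (3 events):
  after event 1 (t=9: SET z = 34): {z=34}
  after event 2 (t=16: DEC z by 7): {z=27}
  after event 3 (t=26: DEL z): {}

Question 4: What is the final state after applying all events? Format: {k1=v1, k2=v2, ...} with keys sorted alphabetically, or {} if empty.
Answer: {x=5, y=-5}

Derivation:
  after event 1 (t=9: SET z = 34): {z=34}
  after event 2 (t=16: DEC z by 7): {z=27}
  after event 3 (t=26: DEL z): {}
  after event 4 (t=32: DEC y by 5): {y=-5}
  after event 5 (t=34: INC x by 14): {x=14, y=-5}
  after event 6 (t=35: SET x = 17): {x=17, y=-5}
  after event 7 (t=36: SET x = 5): {x=5, y=-5}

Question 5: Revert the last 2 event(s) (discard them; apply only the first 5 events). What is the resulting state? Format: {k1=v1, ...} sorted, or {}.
Answer: {x=14, y=-5}

Derivation:
Keep first 5 events (discard last 2):
  after event 1 (t=9: SET z = 34): {z=34}
  after event 2 (t=16: DEC z by 7): {z=27}
  after event 3 (t=26: DEL z): {}
  after event 4 (t=32: DEC y by 5): {y=-5}
  after event 5 (t=34: INC x by 14): {x=14, y=-5}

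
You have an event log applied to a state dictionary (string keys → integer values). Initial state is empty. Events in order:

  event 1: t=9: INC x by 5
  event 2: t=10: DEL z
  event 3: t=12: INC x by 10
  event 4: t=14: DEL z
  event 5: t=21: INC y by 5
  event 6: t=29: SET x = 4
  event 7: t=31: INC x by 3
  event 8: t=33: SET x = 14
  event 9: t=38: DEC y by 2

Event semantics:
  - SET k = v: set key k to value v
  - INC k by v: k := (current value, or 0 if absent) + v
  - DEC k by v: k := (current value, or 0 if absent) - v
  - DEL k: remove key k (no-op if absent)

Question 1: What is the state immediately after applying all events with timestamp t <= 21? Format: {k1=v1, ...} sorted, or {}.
Apply events with t <= 21 (5 events):
  after event 1 (t=9: INC x by 5): {x=5}
  after event 2 (t=10: DEL z): {x=5}
  after event 3 (t=12: INC x by 10): {x=15}
  after event 4 (t=14: DEL z): {x=15}
  after event 5 (t=21: INC y by 5): {x=15, y=5}

Answer: {x=15, y=5}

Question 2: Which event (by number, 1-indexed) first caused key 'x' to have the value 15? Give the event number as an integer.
Answer: 3

Derivation:
Looking for first event where x becomes 15:
  event 1: x = 5
  event 2: x = 5
  event 3: x 5 -> 15  <-- first match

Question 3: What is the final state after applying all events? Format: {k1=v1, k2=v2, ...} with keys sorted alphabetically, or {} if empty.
Answer: {x=14, y=3}

Derivation:
  after event 1 (t=9: INC x by 5): {x=5}
  after event 2 (t=10: DEL z): {x=5}
  after event 3 (t=12: INC x by 10): {x=15}
  after event 4 (t=14: DEL z): {x=15}
  after event 5 (t=21: INC y by 5): {x=15, y=5}
  after event 6 (t=29: SET x = 4): {x=4, y=5}
  after event 7 (t=31: INC x by 3): {x=7, y=5}
  after event 8 (t=33: SET x = 14): {x=14, y=5}
  after event 9 (t=38: DEC y by 2): {x=14, y=3}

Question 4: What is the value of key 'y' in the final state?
Answer: 3

Derivation:
Track key 'y' through all 9 events:
  event 1 (t=9: INC x by 5): y unchanged
  event 2 (t=10: DEL z): y unchanged
  event 3 (t=12: INC x by 10): y unchanged
  event 4 (t=14: DEL z): y unchanged
  event 5 (t=21: INC y by 5): y (absent) -> 5
  event 6 (t=29: SET x = 4): y unchanged
  event 7 (t=31: INC x by 3): y unchanged
  event 8 (t=33: SET x = 14): y unchanged
  event 9 (t=38: DEC y by 2): y 5 -> 3
Final: y = 3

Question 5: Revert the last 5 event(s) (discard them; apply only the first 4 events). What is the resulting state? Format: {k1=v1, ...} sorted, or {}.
Keep first 4 events (discard last 5):
  after event 1 (t=9: INC x by 5): {x=5}
  after event 2 (t=10: DEL z): {x=5}
  after event 3 (t=12: INC x by 10): {x=15}
  after event 4 (t=14: DEL z): {x=15}

Answer: {x=15}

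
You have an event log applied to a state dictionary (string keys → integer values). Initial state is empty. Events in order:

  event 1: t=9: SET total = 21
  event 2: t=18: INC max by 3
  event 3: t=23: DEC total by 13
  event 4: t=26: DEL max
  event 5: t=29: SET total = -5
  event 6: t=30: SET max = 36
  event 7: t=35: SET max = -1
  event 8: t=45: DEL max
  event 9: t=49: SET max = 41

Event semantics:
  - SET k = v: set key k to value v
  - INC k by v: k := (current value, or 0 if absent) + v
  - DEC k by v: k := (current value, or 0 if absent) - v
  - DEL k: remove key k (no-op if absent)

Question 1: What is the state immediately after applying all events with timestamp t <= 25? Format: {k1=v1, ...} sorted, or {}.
Apply events with t <= 25 (3 events):
  after event 1 (t=9: SET total = 21): {total=21}
  after event 2 (t=18: INC max by 3): {max=3, total=21}
  after event 3 (t=23: DEC total by 13): {max=3, total=8}

Answer: {max=3, total=8}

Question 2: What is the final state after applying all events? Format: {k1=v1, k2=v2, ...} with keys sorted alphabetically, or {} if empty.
  after event 1 (t=9: SET total = 21): {total=21}
  after event 2 (t=18: INC max by 3): {max=3, total=21}
  after event 3 (t=23: DEC total by 13): {max=3, total=8}
  after event 4 (t=26: DEL max): {total=8}
  after event 5 (t=29: SET total = -5): {total=-5}
  after event 6 (t=30: SET max = 36): {max=36, total=-5}
  after event 7 (t=35: SET max = -1): {max=-1, total=-5}
  after event 8 (t=45: DEL max): {total=-5}
  after event 9 (t=49: SET max = 41): {max=41, total=-5}

Answer: {max=41, total=-5}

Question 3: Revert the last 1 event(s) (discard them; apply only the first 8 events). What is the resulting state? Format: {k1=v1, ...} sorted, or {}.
Keep first 8 events (discard last 1):
  after event 1 (t=9: SET total = 21): {total=21}
  after event 2 (t=18: INC max by 3): {max=3, total=21}
  after event 3 (t=23: DEC total by 13): {max=3, total=8}
  after event 4 (t=26: DEL max): {total=8}
  after event 5 (t=29: SET total = -5): {total=-5}
  after event 6 (t=30: SET max = 36): {max=36, total=-5}
  after event 7 (t=35: SET max = -1): {max=-1, total=-5}
  after event 8 (t=45: DEL max): {total=-5}

Answer: {total=-5}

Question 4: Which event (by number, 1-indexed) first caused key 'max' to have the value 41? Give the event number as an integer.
Answer: 9

Derivation:
Looking for first event where max becomes 41:
  event 2: max = 3
  event 3: max = 3
  event 4: max = (absent)
  event 6: max = 36
  event 7: max = -1
  event 8: max = (absent)
  event 9: max (absent) -> 41  <-- first match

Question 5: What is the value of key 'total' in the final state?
Track key 'total' through all 9 events:
  event 1 (t=9: SET total = 21): total (absent) -> 21
  event 2 (t=18: INC max by 3): total unchanged
  event 3 (t=23: DEC total by 13): total 21 -> 8
  event 4 (t=26: DEL max): total unchanged
  event 5 (t=29: SET total = -5): total 8 -> -5
  event 6 (t=30: SET max = 36): total unchanged
  event 7 (t=35: SET max = -1): total unchanged
  event 8 (t=45: DEL max): total unchanged
  event 9 (t=49: SET max = 41): total unchanged
Final: total = -5

Answer: -5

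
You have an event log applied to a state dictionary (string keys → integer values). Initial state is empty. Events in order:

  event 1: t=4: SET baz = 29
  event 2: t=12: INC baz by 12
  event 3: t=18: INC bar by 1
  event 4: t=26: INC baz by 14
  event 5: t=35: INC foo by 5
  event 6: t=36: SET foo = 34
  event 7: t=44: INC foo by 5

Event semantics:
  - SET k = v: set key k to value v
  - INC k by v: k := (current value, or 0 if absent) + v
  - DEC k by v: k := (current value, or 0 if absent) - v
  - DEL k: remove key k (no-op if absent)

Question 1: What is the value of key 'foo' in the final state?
Answer: 39

Derivation:
Track key 'foo' through all 7 events:
  event 1 (t=4: SET baz = 29): foo unchanged
  event 2 (t=12: INC baz by 12): foo unchanged
  event 3 (t=18: INC bar by 1): foo unchanged
  event 4 (t=26: INC baz by 14): foo unchanged
  event 5 (t=35: INC foo by 5): foo (absent) -> 5
  event 6 (t=36: SET foo = 34): foo 5 -> 34
  event 7 (t=44: INC foo by 5): foo 34 -> 39
Final: foo = 39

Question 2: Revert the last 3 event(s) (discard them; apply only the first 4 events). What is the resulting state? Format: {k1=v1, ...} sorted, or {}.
Answer: {bar=1, baz=55}

Derivation:
Keep first 4 events (discard last 3):
  after event 1 (t=4: SET baz = 29): {baz=29}
  after event 2 (t=12: INC baz by 12): {baz=41}
  after event 3 (t=18: INC bar by 1): {bar=1, baz=41}
  after event 4 (t=26: INC baz by 14): {bar=1, baz=55}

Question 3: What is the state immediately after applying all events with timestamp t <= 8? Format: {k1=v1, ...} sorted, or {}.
Apply events with t <= 8 (1 events):
  after event 1 (t=4: SET baz = 29): {baz=29}

Answer: {baz=29}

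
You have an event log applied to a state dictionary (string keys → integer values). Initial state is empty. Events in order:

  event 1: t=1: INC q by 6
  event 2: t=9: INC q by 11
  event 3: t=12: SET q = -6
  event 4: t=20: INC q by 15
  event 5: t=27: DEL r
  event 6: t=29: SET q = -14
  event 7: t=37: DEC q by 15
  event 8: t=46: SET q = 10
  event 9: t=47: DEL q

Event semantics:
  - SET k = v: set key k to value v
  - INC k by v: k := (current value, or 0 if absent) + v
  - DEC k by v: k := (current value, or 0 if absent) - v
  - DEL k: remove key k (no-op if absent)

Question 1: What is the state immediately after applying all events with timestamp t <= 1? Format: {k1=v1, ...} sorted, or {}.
Answer: {q=6}

Derivation:
Apply events with t <= 1 (1 events):
  after event 1 (t=1: INC q by 6): {q=6}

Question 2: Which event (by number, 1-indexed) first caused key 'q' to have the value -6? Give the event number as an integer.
Answer: 3

Derivation:
Looking for first event where q becomes -6:
  event 1: q = 6
  event 2: q = 17
  event 3: q 17 -> -6  <-- first match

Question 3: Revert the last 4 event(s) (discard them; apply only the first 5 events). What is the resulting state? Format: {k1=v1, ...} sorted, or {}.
Answer: {q=9}

Derivation:
Keep first 5 events (discard last 4):
  after event 1 (t=1: INC q by 6): {q=6}
  after event 2 (t=9: INC q by 11): {q=17}
  after event 3 (t=12: SET q = -6): {q=-6}
  after event 4 (t=20: INC q by 15): {q=9}
  after event 5 (t=27: DEL r): {q=9}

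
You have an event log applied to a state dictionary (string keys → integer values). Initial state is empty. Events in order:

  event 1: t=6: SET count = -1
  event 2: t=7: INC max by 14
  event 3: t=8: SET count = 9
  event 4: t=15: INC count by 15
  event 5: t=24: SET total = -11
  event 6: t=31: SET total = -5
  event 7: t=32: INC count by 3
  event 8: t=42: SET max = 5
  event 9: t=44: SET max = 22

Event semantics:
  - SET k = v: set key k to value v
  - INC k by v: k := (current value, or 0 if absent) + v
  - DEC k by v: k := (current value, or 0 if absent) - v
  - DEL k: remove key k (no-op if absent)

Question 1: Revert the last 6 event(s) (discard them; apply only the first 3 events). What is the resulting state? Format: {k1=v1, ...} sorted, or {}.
Answer: {count=9, max=14}

Derivation:
Keep first 3 events (discard last 6):
  after event 1 (t=6: SET count = -1): {count=-1}
  after event 2 (t=7: INC max by 14): {count=-1, max=14}
  after event 3 (t=8: SET count = 9): {count=9, max=14}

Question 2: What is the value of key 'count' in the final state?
Track key 'count' through all 9 events:
  event 1 (t=6: SET count = -1): count (absent) -> -1
  event 2 (t=7: INC max by 14): count unchanged
  event 3 (t=8: SET count = 9): count -1 -> 9
  event 4 (t=15: INC count by 15): count 9 -> 24
  event 5 (t=24: SET total = -11): count unchanged
  event 6 (t=31: SET total = -5): count unchanged
  event 7 (t=32: INC count by 3): count 24 -> 27
  event 8 (t=42: SET max = 5): count unchanged
  event 9 (t=44: SET max = 22): count unchanged
Final: count = 27

Answer: 27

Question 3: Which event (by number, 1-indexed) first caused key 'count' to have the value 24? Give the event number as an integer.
Looking for first event where count becomes 24:
  event 1: count = -1
  event 2: count = -1
  event 3: count = 9
  event 4: count 9 -> 24  <-- first match

Answer: 4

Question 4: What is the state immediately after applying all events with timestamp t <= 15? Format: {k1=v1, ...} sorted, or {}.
Answer: {count=24, max=14}

Derivation:
Apply events with t <= 15 (4 events):
  after event 1 (t=6: SET count = -1): {count=-1}
  after event 2 (t=7: INC max by 14): {count=-1, max=14}
  after event 3 (t=8: SET count = 9): {count=9, max=14}
  after event 4 (t=15: INC count by 15): {count=24, max=14}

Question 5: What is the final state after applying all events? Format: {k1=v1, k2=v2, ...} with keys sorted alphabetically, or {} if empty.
Answer: {count=27, max=22, total=-5}

Derivation:
  after event 1 (t=6: SET count = -1): {count=-1}
  after event 2 (t=7: INC max by 14): {count=-1, max=14}
  after event 3 (t=8: SET count = 9): {count=9, max=14}
  after event 4 (t=15: INC count by 15): {count=24, max=14}
  after event 5 (t=24: SET total = -11): {count=24, max=14, total=-11}
  after event 6 (t=31: SET total = -5): {count=24, max=14, total=-5}
  after event 7 (t=32: INC count by 3): {count=27, max=14, total=-5}
  after event 8 (t=42: SET max = 5): {count=27, max=5, total=-5}
  after event 9 (t=44: SET max = 22): {count=27, max=22, total=-5}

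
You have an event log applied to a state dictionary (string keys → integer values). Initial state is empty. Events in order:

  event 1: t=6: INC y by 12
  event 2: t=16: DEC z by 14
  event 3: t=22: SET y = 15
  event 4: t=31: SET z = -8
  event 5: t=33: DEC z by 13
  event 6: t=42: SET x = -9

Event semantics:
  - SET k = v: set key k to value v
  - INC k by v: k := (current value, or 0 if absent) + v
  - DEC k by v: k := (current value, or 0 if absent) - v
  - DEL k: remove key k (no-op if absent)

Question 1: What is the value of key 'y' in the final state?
Track key 'y' through all 6 events:
  event 1 (t=6: INC y by 12): y (absent) -> 12
  event 2 (t=16: DEC z by 14): y unchanged
  event 3 (t=22: SET y = 15): y 12 -> 15
  event 4 (t=31: SET z = -8): y unchanged
  event 5 (t=33: DEC z by 13): y unchanged
  event 6 (t=42: SET x = -9): y unchanged
Final: y = 15

Answer: 15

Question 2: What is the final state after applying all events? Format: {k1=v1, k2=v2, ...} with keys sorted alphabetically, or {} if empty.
  after event 1 (t=6: INC y by 12): {y=12}
  after event 2 (t=16: DEC z by 14): {y=12, z=-14}
  after event 3 (t=22: SET y = 15): {y=15, z=-14}
  after event 4 (t=31: SET z = -8): {y=15, z=-8}
  after event 5 (t=33: DEC z by 13): {y=15, z=-21}
  after event 6 (t=42: SET x = -9): {x=-9, y=15, z=-21}

Answer: {x=-9, y=15, z=-21}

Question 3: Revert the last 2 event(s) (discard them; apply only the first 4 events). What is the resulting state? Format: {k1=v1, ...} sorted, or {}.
Keep first 4 events (discard last 2):
  after event 1 (t=6: INC y by 12): {y=12}
  after event 2 (t=16: DEC z by 14): {y=12, z=-14}
  after event 3 (t=22: SET y = 15): {y=15, z=-14}
  after event 4 (t=31: SET z = -8): {y=15, z=-8}

Answer: {y=15, z=-8}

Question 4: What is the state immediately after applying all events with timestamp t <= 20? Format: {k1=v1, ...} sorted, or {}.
Answer: {y=12, z=-14}

Derivation:
Apply events with t <= 20 (2 events):
  after event 1 (t=6: INC y by 12): {y=12}
  after event 2 (t=16: DEC z by 14): {y=12, z=-14}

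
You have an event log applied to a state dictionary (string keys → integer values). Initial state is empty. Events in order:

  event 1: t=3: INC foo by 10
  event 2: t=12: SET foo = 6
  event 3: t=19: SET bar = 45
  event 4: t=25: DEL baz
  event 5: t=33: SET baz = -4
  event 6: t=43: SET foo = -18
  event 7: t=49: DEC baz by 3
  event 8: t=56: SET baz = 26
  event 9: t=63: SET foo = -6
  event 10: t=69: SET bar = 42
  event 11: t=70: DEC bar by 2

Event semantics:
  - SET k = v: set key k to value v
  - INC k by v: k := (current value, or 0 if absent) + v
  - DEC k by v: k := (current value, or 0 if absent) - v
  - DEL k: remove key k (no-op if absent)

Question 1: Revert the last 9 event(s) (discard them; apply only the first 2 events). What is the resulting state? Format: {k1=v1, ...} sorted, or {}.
Answer: {foo=6}

Derivation:
Keep first 2 events (discard last 9):
  after event 1 (t=3: INC foo by 10): {foo=10}
  after event 2 (t=12: SET foo = 6): {foo=6}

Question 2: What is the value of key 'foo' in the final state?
Track key 'foo' through all 11 events:
  event 1 (t=3: INC foo by 10): foo (absent) -> 10
  event 2 (t=12: SET foo = 6): foo 10 -> 6
  event 3 (t=19: SET bar = 45): foo unchanged
  event 4 (t=25: DEL baz): foo unchanged
  event 5 (t=33: SET baz = -4): foo unchanged
  event 6 (t=43: SET foo = -18): foo 6 -> -18
  event 7 (t=49: DEC baz by 3): foo unchanged
  event 8 (t=56: SET baz = 26): foo unchanged
  event 9 (t=63: SET foo = -6): foo -18 -> -6
  event 10 (t=69: SET bar = 42): foo unchanged
  event 11 (t=70: DEC bar by 2): foo unchanged
Final: foo = -6

Answer: -6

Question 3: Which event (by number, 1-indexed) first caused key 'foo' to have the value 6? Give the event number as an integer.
Answer: 2

Derivation:
Looking for first event where foo becomes 6:
  event 1: foo = 10
  event 2: foo 10 -> 6  <-- first match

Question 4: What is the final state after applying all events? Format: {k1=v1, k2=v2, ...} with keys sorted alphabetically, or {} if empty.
  after event 1 (t=3: INC foo by 10): {foo=10}
  after event 2 (t=12: SET foo = 6): {foo=6}
  after event 3 (t=19: SET bar = 45): {bar=45, foo=6}
  after event 4 (t=25: DEL baz): {bar=45, foo=6}
  after event 5 (t=33: SET baz = -4): {bar=45, baz=-4, foo=6}
  after event 6 (t=43: SET foo = -18): {bar=45, baz=-4, foo=-18}
  after event 7 (t=49: DEC baz by 3): {bar=45, baz=-7, foo=-18}
  after event 8 (t=56: SET baz = 26): {bar=45, baz=26, foo=-18}
  after event 9 (t=63: SET foo = -6): {bar=45, baz=26, foo=-6}
  after event 10 (t=69: SET bar = 42): {bar=42, baz=26, foo=-6}
  after event 11 (t=70: DEC bar by 2): {bar=40, baz=26, foo=-6}

Answer: {bar=40, baz=26, foo=-6}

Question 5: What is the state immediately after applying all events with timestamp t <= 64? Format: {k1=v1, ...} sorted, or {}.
Apply events with t <= 64 (9 events):
  after event 1 (t=3: INC foo by 10): {foo=10}
  after event 2 (t=12: SET foo = 6): {foo=6}
  after event 3 (t=19: SET bar = 45): {bar=45, foo=6}
  after event 4 (t=25: DEL baz): {bar=45, foo=6}
  after event 5 (t=33: SET baz = -4): {bar=45, baz=-4, foo=6}
  after event 6 (t=43: SET foo = -18): {bar=45, baz=-4, foo=-18}
  after event 7 (t=49: DEC baz by 3): {bar=45, baz=-7, foo=-18}
  after event 8 (t=56: SET baz = 26): {bar=45, baz=26, foo=-18}
  after event 9 (t=63: SET foo = -6): {bar=45, baz=26, foo=-6}

Answer: {bar=45, baz=26, foo=-6}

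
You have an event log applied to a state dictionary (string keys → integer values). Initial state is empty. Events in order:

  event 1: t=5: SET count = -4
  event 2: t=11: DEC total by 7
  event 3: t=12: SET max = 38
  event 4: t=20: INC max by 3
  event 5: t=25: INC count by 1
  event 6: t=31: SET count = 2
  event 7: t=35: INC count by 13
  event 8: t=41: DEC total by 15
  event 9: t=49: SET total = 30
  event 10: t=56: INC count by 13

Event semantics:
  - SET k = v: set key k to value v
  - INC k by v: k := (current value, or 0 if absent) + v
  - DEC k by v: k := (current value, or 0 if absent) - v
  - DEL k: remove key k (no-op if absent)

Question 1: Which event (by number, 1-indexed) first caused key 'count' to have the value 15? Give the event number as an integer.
Looking for first event where count becomes 15:
  event 1: count = -4
  event 2: count = -4
  event 3: count = -4
  event 4: count = -4
  event 5: count = -3
  event 6: count = 2
  event 7: count 2 -> 15  <-- first match

Answer: 7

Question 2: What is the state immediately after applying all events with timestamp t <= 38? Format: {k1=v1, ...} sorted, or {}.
Apply events with t <= 38 (7 events):
  after event 1 (t=5: SET count = -4): {count=-4}
  after event 2 (t=11: DEC total by 7): {count=-4, total=-7}
  after event 3 (t=12: SET max = 38): {count=-4, max=38, total=-7}
  after event 4 (t=20: INC max by 3): {count=-4, max=41, total=-7}
  after event 5 (t=25: INC count by 1): {count=-3, max=41, total=-7}
  after event 6 (t=31: SET count = 2): {count=2, max=41, total=-7}
  after event 7 (t=35: INC count by 13): {count=15, max=41, total=-7}

Answer: {count=15, max=41, total=-7}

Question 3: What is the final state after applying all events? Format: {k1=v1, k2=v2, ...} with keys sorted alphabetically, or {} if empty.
  after event 1 (t=5: SET count = -4): {count=-4}
  after event 2 (t=11: DEC total by 7): {count=-4, total=-7}
  after event 3 (t=12: SET max = 38): {count=-4, max=38, total=-7}
  after event 4 (t=20: INC max by 3): {count=-4, max=41, total=-7}
  after event 5 (t=25: INC count by 1): {count=-3, max=41, total=-7}
  after event 6 (t=31: SET count = 2): {count=2, max=41, total=-7}
  after event 7 (t=35: INC count by 13): {count=15, max=41, total=-7}
  after event 8 (t=41: DEC total by 15): {count=15, max=41, total=-22}
  after event 9 (t=49: SET total = 30): {count=15, max=41, total=30}
  after event 10 (t=56: INC count by 13): {count=28, max=41, total=30}

Answer: {count=28, max=41, total=30}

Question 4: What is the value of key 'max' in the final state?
Answer: 41

Derivation:
Track key 'max' through all 10 events:
  event 1 (t=5: SET count = -4): max unchanged
  event 2 (t=11: DEC total by 7): max unchanged
  event 3 (t=12: SET max = 38): max (absent) -> 38
  event 4 (t=20: INC max by 3): max 38 -> 41
  event 5 (t=25: INC count by 1): max unchanged
  event 6 (t=31: SET count = 2): max unchanged
  event 7 (t=35: INC count by 13): max unchanged
  event 8 (t=41: DEC total by 15): max unchanged
  event 9 (t=49: SET total = 30): max unchanged
  event 10 (t=56: INC count by 13): max unchanged
Final: max = 41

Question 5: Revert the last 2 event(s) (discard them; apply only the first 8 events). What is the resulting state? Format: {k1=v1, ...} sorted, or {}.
Answer: {count=15, max=41, total=-22}

Derivation:
Keep first 8 events (discard last 2):
  after event 1 (t=5: SET count = -4): {count=-4}
  after event 2 (t=11: DEC total by 7): {count=-4, total=-7}
  after event 3 (t=12: SET max = 38): {count=-4, max=38, total=-7}
  after event 4 (t=20: INC max by 3): {count=-4, max=41, total=-7}
  after event 5 (t=25: INC count by 1): {count=-3, max=41, total=-7}
  after event 6 (t=31: SET count = 2): {count=2, max=41, total=-7}
  after event 7 (t=35: INC count by 13): {count=15, max=41, total=-7}
  after event 8 (t=41: DEC total by 15): {count=15, max=41, total=-22}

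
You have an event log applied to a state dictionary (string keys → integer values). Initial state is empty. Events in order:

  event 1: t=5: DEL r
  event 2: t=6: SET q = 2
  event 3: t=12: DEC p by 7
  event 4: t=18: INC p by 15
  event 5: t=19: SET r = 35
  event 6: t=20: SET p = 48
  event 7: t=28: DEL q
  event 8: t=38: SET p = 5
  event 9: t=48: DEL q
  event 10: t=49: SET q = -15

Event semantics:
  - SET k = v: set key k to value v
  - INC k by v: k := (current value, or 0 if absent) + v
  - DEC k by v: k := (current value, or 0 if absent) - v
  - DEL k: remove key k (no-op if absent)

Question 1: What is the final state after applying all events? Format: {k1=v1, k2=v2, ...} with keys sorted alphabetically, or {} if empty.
  after event 1 (t=5: DEL r): {}
  after event 2 (t=6: SET q = 2): {q=2}
  after event 3 (t=12: DEC p by 7): {p=-7, q=2}
  after event 4 (t=18: INC p by 15): {p=8, q=2}
  after event 5 (t=19: SET r = 35): {p=8, q=2, r=35}
  after event 6 (t=20: SET p = 48): {p=48, q=2, r=35}
  after event 7 (t=28: DEL q): {p=48, r=35}
  after event 8 (t=38: SET p = 5): {p=5, r=35}
  after event 9 (t=48: DEL q): {p=5, r=35}
  after event 10 (t=49: SET q = -15): {p=5, q=-15, r=35}

Answer: {p=5, q=-15, r=35}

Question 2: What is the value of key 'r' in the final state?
Answer: 35

Derivation:
Track key 'r' through all 10 events:
  event 1 (t=5: DEL r): r (absent) -> (absent)
  event 2 (t=6: SET q = 2): r unchanged
  event 3 (t=12: DEC p by 7): r unchanged
  event 4 (t=18: INC p by 15): r unchanged
  event 5 (t=19: SET r = 35): r (absent) -> 35
  event 6 (t=20: SET p = 48): r unchanged
  event 7 (t=28: DEL q): r unchanged
  event 8 (t=38: SET p = 5): r unchanged
  event 9 (t=48: DEL q): r unchanged
  event 10 (t=49: SET q = -15): r unchanged
Final: r = 35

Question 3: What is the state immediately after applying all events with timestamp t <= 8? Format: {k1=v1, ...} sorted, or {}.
Apply events with t <= 8 (2 events):
  after event 1 (t=5: DEL r): {}
  after event 2 (t=6: SET q = 2): {q=2}

Answer: {q=2}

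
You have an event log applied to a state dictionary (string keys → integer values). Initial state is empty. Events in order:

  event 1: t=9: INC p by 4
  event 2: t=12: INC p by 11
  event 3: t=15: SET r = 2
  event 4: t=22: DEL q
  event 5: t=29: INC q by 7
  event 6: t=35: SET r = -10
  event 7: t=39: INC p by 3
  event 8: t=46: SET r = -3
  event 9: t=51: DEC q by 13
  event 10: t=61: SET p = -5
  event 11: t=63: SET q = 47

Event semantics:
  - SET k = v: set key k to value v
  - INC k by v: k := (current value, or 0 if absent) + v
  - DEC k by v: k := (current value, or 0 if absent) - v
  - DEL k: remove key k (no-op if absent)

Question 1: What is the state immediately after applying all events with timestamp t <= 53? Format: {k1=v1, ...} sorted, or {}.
Apply events with t <= 53 (9 events):
  after event 1 (t=9: INC p by 4): {p=4}
  after event 2 (t=12: INC p by 11): {p=15}
  after event 3 (t=15: SET r = 2): {p=15, r=2}
  after event 4 (t=22: DEL q): {p=15, r=2}
  after event 5 (t=29: INC q by 7): {p=15, q=7, r=2}
  after event 6 (t=35: SET r = -10): {p=15, q=7, r=-10}
  after event 7 (t=39: INC p by 3): {p=18, q=7, r=-10}
  after event 8 (t=46: SET r = -3): {p=18, q=7, r=-3}
  after event 9 (t=51: DEC q by 13): {p=18, q=-6, r=-3}

Answer: {p=18, q=-6, r=-3}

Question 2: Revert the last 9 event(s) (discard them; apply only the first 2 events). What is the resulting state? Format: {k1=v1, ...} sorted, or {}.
Answer: {p=15}

Derivation:
Keep first 2 events (discard last 9):
  after event 1 (t=9: INC p by 4): {p=4}
  after event 2 (t=12: INC p by 11): {p=15}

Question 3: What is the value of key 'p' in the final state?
Track key 'p' through all 11 events:
  event 1 (t=9: INC p by 4): p (absent) -> 4
  event 2 (t=12: INC p by 11): p 4 -> 15
  event 3 (t=15: SET r = 2): p unchanged
  event 4 (t=22: DEL q): p unchanged
  event 5 (t=29: INC q by 7): p unchanged
  event 6 (t=35: SET r = -10): p unchanged
  event 7 (t=39: INC p by 3): p 15 -> 18
  event 8 (t=46: SET r = -3): p unchanged
  event 9 (t=51: DEC q by 13): p unchanged
  event 10 (t=61: SET p = -5): p 18 -> -5
  event 11 (t=63: SET q = 47): p unchanged
Final: p = -5

Answer: -5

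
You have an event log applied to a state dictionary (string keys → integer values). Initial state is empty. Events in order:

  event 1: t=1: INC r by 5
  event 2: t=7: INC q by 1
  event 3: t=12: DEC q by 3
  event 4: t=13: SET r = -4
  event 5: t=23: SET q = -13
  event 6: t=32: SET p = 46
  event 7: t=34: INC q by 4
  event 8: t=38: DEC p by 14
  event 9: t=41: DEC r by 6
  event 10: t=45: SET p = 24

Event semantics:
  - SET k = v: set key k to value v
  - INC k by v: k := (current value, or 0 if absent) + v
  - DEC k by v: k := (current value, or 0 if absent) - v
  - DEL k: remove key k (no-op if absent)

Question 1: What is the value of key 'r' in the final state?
Answer: -10

Derivation:
Track key 'r' through all 10 events:
  event 1 (t=1: INC r by 5): r (absent) -> 5
  event 2 (t=7: INC q by 1): r unchanged
  event 3 (t=12: DEC q by 3): r unchanged
  event 4 (t=13: SET r = -4): r 5 -> -4
  event 5 (t=23: SET q = -13): r unchanged
  event 6 (t=32: SET p = 46): r unchanged
  event 7 (t=34: INC q by 4): r unchanged
  event 8 (t=38: DEC p by 14): r unchanged
  event 9 (t=41: DEC r by 6): r -4 -> -10
  event 10 (t=45: SET p = 24): r unchanged
Final: r = -10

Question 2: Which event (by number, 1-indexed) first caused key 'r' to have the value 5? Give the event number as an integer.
Answer: 1

Derivation:
Looking for first event where r becomes 5:
  event 1: r (absent) -> 5  <-- first match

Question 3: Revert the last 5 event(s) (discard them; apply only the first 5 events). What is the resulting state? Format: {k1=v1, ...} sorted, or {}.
Keep first 5 events (discard last 5):
  after event 1 (t=1: INC r by 5): {r=5}
  after event 2 (t=7: INC q by 1): {q=1, r=5}
  after event 3 (t=12: DEC q by 3): {q=-2, r=5}
  after event 4 (t=13: SET r = -4): {q=-2, r=-4}
  after event 5 (t=23: SET q = -13): {q=-13, r=-4}

Answer: {q=-13, r=-4}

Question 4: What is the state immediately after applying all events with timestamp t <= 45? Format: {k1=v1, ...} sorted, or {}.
Answer: {p=24, q=-9, r=-10}

Derivation:
Apply events with t <= 45 (10 events):
  after event 1 (t=1: INC r by 5): {r=5}
  after event 2 (t=7: INC q by 1): {q=1, r=5}
  after event 3 (t=12: DEC q by 3): {q=-2, r=5}
  after event 4 (t=13: SET r = -4): {q=-2, r=-4}
  after event 5 (t=23: SET q = -13): {q=-13, r=-4}
  after event 6 (t=32: SET p = 46): {p=46, q=-13, r=-4}
  after event 7 (t=34: INC q by 4): {p=46, q=-9, r=-4}
  after event 8 (t=38: DEC p by 14): {p=32, q=-9, r=-4}
  after event 9 (t=41: DEC r by 6): {p=32, q=-9, r=-10}
  after event 10 (t=45: SET p = 24): {p=24, q=-9, r=-10}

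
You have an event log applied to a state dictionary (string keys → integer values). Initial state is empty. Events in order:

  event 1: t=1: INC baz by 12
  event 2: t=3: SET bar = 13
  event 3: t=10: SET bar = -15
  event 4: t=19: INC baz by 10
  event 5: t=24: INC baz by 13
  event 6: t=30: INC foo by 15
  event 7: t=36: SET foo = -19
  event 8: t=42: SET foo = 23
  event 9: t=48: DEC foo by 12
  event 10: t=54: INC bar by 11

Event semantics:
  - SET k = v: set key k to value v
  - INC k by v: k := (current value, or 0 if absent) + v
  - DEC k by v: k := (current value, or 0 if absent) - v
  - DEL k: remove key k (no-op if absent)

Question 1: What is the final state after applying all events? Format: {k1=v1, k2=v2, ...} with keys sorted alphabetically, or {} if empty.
  after event 1 (t=1: INC baz by 12): {baz=12}
  after event 2 (t=3: SET bar = 13): {bar=13, baz=12}
  after event 3 (t=10: SET bar = -15): {bar=-15, baz=12}
  after event 4 (t=19: INC baz by 10): {bar=-15, baz=22}
  after event 5 (t=24: INC baz by 13): {bar=-15, baz=35}
  after event 6 (t=30: INC foo by 15): {bar=-15, baz=35, foo=15}
  after event 7 (t=36: SET foo = -19): {bar=-15, baz=35, foo=-19}
  after event 8 (t=42: SET foo = 23): {bar=-15, baz=35, foo=23}
  after event 9 (t=48: DEC foo by 12): {bar=-15, baz=35, foo=11}
  after event 10 (t=54: INC bar by 11): {bar=-4, baz=35, foo=11}

Answer: {bar=-4, baz=35, foo=11}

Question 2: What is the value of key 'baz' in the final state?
Track key 'baz' through all 10 events:
  event 1 (t=1: INC baz by 12): baz (absent) -> 12
  event 2 (t=3: SET bar = 13): baz unchanged
  event 3 (t=10: SET bar = -15): baz unchanged
  event 4 (t=19: INC baz by 10): baz 12 -> 22
  event 5 (t=24: INC baz by 13): baz 22 -> 35
  event 6 (t=30: INC foo by 15): baz unchanged
  event 7 (t=36: SET foo = -19): baz unchanged
  event 8 (t=42: SET foo = 23): baz unchanged
  event 9 (t=48: DEC foo by 12): baz unchanged
  event 10 (t=54: INC bar by 11): baz unchanged
Final: baz = 35

Answer: 35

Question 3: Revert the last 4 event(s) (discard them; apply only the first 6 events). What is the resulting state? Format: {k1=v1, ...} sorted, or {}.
Keep first 6 events (discard last 4):
  after event 1 (t=1: INC baz by 12): {baz=12}
  after event 2 (t=3: SET bar = 13): {bar=13, baz=12}
  after event 3 (t=10: SET bar = -15): {bar=-15, baz=12}
  after event 4 (t=19: INC baz by 10): {bar=-15, baz=22}
  after event 5 (t=24: INC baz by 13): {bar=-15, baz=35}
  after event 6 (t=30: INC foo by 15): {bar=-15, baz=35, foo=15}

Answer: {bar=-15, baz=35, foo=15}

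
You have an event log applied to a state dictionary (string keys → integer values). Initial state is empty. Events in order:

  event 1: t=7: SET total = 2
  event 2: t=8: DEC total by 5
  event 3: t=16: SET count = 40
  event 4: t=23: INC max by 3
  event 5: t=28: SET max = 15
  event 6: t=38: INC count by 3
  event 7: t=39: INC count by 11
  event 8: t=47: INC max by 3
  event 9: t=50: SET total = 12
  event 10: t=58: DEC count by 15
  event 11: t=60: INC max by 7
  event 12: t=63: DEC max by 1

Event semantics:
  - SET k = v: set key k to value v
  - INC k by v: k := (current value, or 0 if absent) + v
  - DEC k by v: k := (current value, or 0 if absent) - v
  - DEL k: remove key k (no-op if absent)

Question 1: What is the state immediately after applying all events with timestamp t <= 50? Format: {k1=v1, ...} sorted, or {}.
Apply events with t <= 50 (9 events):
  after event 1 (t=7: SET total = 2): {total=2}
  after event 2 (t=8: DEC total by 5): {total=-3}
  after event 3 (t=16: SET count = 40): {count=40, total=-3}
  after event 4 (t=23: INC max by 3): {count=40, max=3, total=-3}
  after event 5 (t=28: SET max = 15): {count=40, max=15, total=-3}
  after event 6 (t=38: INC count by 3): {count=43, max=15, total=-3}
  after event 7 (t=39: INC count by 11): {count=54, max=15, total=-3}
  after event 8 (t=47: INC max by 3): {count=54, max=18, total=-3}
  after event 9 (t=50: SET total = 12): {count=54, max=18, total=12}

Answer: {count=54, max=18, total=12}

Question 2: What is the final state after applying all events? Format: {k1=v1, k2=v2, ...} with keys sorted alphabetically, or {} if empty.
Answer: {count=39, max=24, total=12}

Derivation:
  after event 1 (t=7: SET total = 2): {total=2}
  after event 2 (t=8: DEC total by 5): {total=-3}
  after event 3 (t=16: SET count = 40): {count=40, total=-3}
  after event 4 (t=23: INC max by 3): {count=40, max=3, total=-3}
  after event 5 (t=28: SET max = 15): {count=40, max=15, total=-3}
  after event 6 (t=38: INC count by 3): {count=43, max=15, total=-3}
  after event 7 (t=39: INC count by 11): {count=54, max=15, total=-3}
  after event 8 (t=47: INC max by 3): {count=54, max=18, total=-3}
  after event 9 (t=50: SET total = 12): {count=54, max=18, total=12}
  after event 10 (t=58: DEC count by 15): {count=39, max=18, total=12}
  after event 11 (t=60: INC max by 7): {count=39, max=25, total=12}
  after event 12 (t=63: DEC max by 1): {count=39, max=24, total=12}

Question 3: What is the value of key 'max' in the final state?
Answer: 24

Derivation:
Track key 'max' through all 12 events:
  event 1 (t=7: SET total = 2): max unchanged
  event 2 (t=8: DEC total by 5): max unchanged
  event 3 (t=16: SET count = 40): max unchanged
  event 4 (t=23: INC max by 3): max (absent) -> 3
  event 5 (t=28: SET max = 15): max 3 -> 15
  event 6 (t=38: INC count by 3): max unchanged
  event 7 (t=39: INC count by 11): max unchanged
  event 8 (t=47: INC max by 3): max 15 -> 18
  event 9 (t=50: SET total = 12): max unchanged
  event 10 (t=58: DEC count by 15): max unchanged
  event 11 (t=60: INC max by 7): max 18 -> 25
  event 12 (t=63: DEC max by 1): max 25 -> 24
Final: max = 24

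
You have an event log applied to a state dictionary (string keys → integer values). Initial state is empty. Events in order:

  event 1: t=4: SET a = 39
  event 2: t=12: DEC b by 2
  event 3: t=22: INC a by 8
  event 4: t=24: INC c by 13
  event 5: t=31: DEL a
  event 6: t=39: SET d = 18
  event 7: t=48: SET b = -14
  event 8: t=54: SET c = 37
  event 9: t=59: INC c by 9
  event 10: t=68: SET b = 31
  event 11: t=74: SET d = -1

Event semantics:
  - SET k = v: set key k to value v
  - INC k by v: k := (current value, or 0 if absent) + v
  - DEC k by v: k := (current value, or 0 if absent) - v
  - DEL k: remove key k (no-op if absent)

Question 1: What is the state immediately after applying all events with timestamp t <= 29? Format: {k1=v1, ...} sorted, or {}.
Answer: {a=47, b=-2, c=13}

Derivation:
Apply events with t <= 29 (4 events):
  after event 1 (t=4: SET a = 39): {a=39}
  after event 2 (t=12: DEC b by 2): {a=39, b=-2}
  after event 3 (t=22: INC a by 8): {a=47, b=-2}
  after event 4 (t=24: INC c by 13): {a=47, b=-2, c=13}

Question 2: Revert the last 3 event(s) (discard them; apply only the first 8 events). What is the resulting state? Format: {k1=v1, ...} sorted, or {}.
Answer: {b=-14, c=37, d=18}

Derivation:
Keep first 8 events (discard last 3):
  after event 1 (t=4: SET a = 39): {a=39}
  after event 2 (t=12: DEC b by 2): {a=39, b=-2}
  after event 3 (t=22: INC a by 8): {a=47, b=-2}
  after event 4 (t=24: INC c by 13): {a=47, b=-2, c=13}
  after event 5 (t=31: DEL a): {b=-2, c=13}
  after event 6 (t=39: SET d = 18): {b=-2, c=13, d=18}
  after event 7 (t=48: SET b = -14): {b=-14, c=13, d=18}
  after event 8 (t=54: SET c = 37): {b=-14, c=37, d=18}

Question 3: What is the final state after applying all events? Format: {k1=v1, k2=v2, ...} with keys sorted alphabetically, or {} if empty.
Answer: {b=31, c=46, d=-1}

Derivation:
  after event 1 (t=4: SET a = 39): {a=39}
  after event 2 (t=12: DEC b by 2): {a=39, b=-2}
  after event 3 (t=22: INC a by 8): {a=47, b=-2}
  after event 4 (t=24: INC c by 13): {a=47, b=-2, c=13}
  after event 5 (t=31: DEL a): {b=-2, c=13}
  after event 6 (t=39: SET d = 18): {b=-2, c=13, d=18}
  after event 7 (t=48: SET b = -14): {b=-14, c=13, d=18}
  after event 8 (t=54: SET c = 37): {b=-14, c=37, d=18}
  after event 9 (t=59: INC c by 9): {b=-14, c=46, d=18}
  after event 10 (t=68: SET b = 31): {b=31, c=46, d=18}
  after event 11 (t=74: SET d = -1): {b=31, c=46, d=-1}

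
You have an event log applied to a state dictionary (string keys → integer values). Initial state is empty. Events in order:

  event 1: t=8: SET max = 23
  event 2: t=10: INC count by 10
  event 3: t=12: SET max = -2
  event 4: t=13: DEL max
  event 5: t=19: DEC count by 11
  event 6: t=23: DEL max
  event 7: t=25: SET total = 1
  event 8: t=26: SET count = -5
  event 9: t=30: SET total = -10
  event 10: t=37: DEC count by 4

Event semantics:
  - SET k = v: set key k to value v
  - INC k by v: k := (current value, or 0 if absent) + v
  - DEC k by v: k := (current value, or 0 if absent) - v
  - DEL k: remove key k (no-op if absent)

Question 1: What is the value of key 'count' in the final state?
Answer: -9

Derivation:
Track key 'count' through all 10 events:
  event 1 (t=8: SET max = 23): count unchanged
  event 2 (t=10: INC count by 10): count (absent) -> 10
  event 3 (t=12: SET max = -2): count unchanged
  event 4 (t=13: DEL max): count unchanged
  event 5 (t=19: DEC count by 11): count 10 -> -1
  event 6 (t=23: DEL max): count unchanged
  event 7 (t=25: SET total = 1): count unchanged
  event 8 (t=26: SET count = -5): count -1 -> -5
  event 9 (t=30: SET total = -10): count unchanged
  event 10 (t=37: DEC count by 4): count -5 -> -9
Final: count = -9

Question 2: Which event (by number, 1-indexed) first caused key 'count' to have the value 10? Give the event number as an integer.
Answer: 2

Derivation:
Looking for first event where count becomes 10:
  event 2: count (absent) -> 10  <-- first match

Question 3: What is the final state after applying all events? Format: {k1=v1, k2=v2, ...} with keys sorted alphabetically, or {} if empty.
Answer: {count=-9, total=-10}

Derivation:
  after event 1 (t=8: SET max = 23): {max=23}
  after event 2 (t=10: INC count by 10): {count=10, max=23}
  after event 3 (t=12: SET max = -2): {count=10, max=-2}
  after event 4 (t=13: DEL max): {count=10}
  after event 5 (t=19: DEC count by 11): {count=-1}
  after event 6 (t=23: DEL max): {count=-1}
  after event 7 (t=25: SET total = 1): {count=-1, total=1}
  after event 8 (t=26: SET count = -5): {count=-5, total=1}
  after event 9 (t=30: SET total = -10): {count=-5, total=-10}
  after event 10 (t=37: DEC count by 4): {count=-9, total=-10}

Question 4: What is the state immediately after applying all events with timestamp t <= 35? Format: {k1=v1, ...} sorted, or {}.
Answer: {count=-5, total=-10}

Derivation:
Apply events with t <= 35 (9 events):
  after event 1 (t=8: SET max = 23): {max=23}
  after event 2 (t=10: INC count by 10): {count=10, max=23}
  after event 3 (t=12: SET max = -2): {count=10, max=-2}
  after event 4 (t=13: DEL max): {count=10}
  after event 5 (t=19: DEC count by 11): {count=-1}
  after event 6 (t=23: DEL max): {count=-1}
  after event 7 (t=25: SET total = 1): {count=-1, total=1}
  after event 8 (t=26: SET count = -5): {count=-5, total=1}
  after event 9 (t=30: SET total = -10): {count=-5, total=-10}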